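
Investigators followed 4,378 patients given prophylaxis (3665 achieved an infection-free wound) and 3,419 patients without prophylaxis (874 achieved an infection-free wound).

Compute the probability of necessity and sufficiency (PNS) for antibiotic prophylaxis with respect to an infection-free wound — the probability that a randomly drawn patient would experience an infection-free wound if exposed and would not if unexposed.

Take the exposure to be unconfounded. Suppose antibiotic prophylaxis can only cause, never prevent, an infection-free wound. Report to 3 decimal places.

PNS ≈ 0.582

p₁ = P(outcome | exposed) = 3665/4378 = 0.83714
p₀ = P(outcome | unexposed) = 874/3419 = 0.25563
Under exogeneity and monotonicity, PNS = p₁ − p₀.
PNS = 0.83714 − 0.25563 = 0.58151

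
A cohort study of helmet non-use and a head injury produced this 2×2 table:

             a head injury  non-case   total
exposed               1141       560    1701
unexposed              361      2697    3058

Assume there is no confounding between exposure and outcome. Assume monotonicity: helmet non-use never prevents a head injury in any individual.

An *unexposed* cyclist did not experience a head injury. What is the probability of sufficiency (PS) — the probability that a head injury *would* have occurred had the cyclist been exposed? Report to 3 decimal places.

PS ≈ 0.627

p₁ = P(outcome | exposed) = 1141/1701 = 0.67078
p₀ = P(outcome | unexposed) = 361/3058 = 0.11805
Under exogeneity and monotonicity, PS = (p₁ − p₀) / (1 − p₀).
PS = (0.67078 − 0.11805) / (1 − 0.11805) = 0.55273 / 0.88195 ≈ 0.6267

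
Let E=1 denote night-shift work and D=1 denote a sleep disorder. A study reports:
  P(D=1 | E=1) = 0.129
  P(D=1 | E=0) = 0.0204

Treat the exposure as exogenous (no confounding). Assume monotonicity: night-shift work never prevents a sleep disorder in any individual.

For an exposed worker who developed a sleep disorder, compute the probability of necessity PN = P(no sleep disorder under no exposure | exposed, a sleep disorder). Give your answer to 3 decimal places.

PN ≈ 0.842

Let p₁ = 0.129, p₀ = 0.0204.
Under exogeneity and monotonicity, PN = (p₁ − p₀) / p₁.
PN = (0.129 − 0.0204) / 0.129 = 0.1086 / 0.129 ≈ 0.8419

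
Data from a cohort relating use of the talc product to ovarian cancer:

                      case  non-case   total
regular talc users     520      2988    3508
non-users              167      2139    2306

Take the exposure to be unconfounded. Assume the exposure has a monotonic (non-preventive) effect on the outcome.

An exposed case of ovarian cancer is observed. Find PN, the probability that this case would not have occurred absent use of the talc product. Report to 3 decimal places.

PN ≈ 0.511

p₁ = P(outcome | exposed) = 520/3508 = 0.14823
p₀ = P(outcome | unexposed) = 167/2306 = 0.07242
Under exogeneity and monotonicity, PN = (p₁ − p₀)/p₁.
PN = (0.14823 − 0.07242) / 0.14823 ≈ 0.5114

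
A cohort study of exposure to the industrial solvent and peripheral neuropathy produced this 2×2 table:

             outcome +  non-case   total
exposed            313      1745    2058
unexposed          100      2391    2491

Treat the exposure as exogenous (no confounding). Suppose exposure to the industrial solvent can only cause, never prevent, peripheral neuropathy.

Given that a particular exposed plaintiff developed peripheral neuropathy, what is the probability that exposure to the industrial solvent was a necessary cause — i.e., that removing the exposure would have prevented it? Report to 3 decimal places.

p₁ = P(outcome | exposed) = 313/2058 = 0.15209
p₀ = P(outcome | unexposed) = 100/2491 = 0.040145
Under exogeneity and monotonicity, PN = (p₁ − p₀)/p₁.
PN = (0.15209 − 0.040145) / 0.15209 ≈ 0.7360

PN ≈ 0.736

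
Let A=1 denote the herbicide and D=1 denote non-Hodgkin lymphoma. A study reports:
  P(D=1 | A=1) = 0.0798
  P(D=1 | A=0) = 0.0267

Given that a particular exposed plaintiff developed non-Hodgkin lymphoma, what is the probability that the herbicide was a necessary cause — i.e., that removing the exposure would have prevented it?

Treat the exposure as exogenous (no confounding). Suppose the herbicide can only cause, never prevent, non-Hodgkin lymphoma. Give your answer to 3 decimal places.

Let p₁ = 0.0798, p₀ = 0.0267.
Under exogeneity and monotonicity, PN = (p₁ − p₀) / p₁.
PN = (0.0798 − 0.0267) / 0.0798 = 0.0531 / 0.0798 ≈ 0.6654

PN ≈ 0.665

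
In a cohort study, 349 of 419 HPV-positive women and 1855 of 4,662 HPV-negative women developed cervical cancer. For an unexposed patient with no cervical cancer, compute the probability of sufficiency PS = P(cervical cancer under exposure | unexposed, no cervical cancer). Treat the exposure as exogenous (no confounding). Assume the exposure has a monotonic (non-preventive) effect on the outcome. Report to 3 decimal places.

PS ≈ 0.723

p₁ = P(outcome | exposed) = 349/419 = 0.83294
p₀ = P(outcome | unexposed) = 1855/4662 = 0.3979
Under exogeneity and monotonicity, PS = (p₁ − p₀) / (1 − p₀).
PS = (0.83294 − 0.3979) / (1 − 0.3979) = 0.43504 / 0.6021 ≈ 0.7225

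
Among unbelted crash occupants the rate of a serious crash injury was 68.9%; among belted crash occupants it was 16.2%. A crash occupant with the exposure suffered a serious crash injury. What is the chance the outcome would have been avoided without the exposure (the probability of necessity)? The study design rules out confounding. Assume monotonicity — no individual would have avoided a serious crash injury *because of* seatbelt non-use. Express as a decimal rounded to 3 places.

p₁ = 0.689, p₀ = 0.162.
Under exogeneity and monotonicity, PN = (p₁ − p₀) / p₁.
PN = (0.689 − 0.162) / 0.689 = 0.527 / 0.689 ≈ 0.7649

PN ≈ 0.765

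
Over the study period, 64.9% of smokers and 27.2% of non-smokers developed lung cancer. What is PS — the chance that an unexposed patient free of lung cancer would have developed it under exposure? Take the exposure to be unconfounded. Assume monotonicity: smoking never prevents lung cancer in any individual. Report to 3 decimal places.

p₁ = 0.649, p₀ = 0.272.
Under exogeneity and monotonicity, PS = (p₁ − p₀) / (1 − p₀).
PS = (0.649 − 0.272) / (1 − 0.272) = 0.377 / 0.728 ≈ 0.5179

PS ≈ 0.518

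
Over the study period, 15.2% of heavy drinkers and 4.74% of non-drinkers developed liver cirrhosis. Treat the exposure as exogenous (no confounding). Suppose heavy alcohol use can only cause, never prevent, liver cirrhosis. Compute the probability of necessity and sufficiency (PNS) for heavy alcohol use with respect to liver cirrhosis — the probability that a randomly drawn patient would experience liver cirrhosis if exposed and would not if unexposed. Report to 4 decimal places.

p₁ = 0.152, p₀ = 0.0474.
Under exogeneity and monotonicity, PNS = p₁ − p₀.
PNS = 0.152 − 0.0474 = 0.1046

PNS ≈ 0.1046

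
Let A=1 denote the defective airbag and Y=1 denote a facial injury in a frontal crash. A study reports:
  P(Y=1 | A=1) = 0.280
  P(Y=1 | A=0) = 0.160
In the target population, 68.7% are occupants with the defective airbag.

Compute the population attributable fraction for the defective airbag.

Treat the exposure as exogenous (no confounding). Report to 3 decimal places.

Let p₁ = 0.28, p₀ = 0.16.
Overall risk P(Y=1) = π·p₁ + (1−π)·p₀ = 0.687×0.28 + 0.313×0.16 = 0.24244.
Under exogeneity, PAF = [P(Y=1) − p₀] / P(Y=1).
PAF = (0.24244 − 0.16) / 0.24244 ≈ 0.3400

PAF ≈ 0.340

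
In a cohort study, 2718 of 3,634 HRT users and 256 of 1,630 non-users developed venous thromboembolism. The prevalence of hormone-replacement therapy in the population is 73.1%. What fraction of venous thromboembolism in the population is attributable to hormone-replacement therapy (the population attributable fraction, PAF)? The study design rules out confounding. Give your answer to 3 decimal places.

PAF ≈ 0.733

p₁ = P(outcome | exposed) = 2718/3634 = 0.74794
p₀ = P(outcome | unexposed) = 256/1630 = 0.15706
Overall risk P(Y=1) = π·p₁ + (1−π)·p₀ = 0.731×0.74794 + 0.269×0.15706 = 0.58899.
Under exogeneity, PAF = [P(Y=1) − p₀] / P(Y=1).
PAF = (0.58899 − 0.15706) / 0.58899 ≈ 0.7333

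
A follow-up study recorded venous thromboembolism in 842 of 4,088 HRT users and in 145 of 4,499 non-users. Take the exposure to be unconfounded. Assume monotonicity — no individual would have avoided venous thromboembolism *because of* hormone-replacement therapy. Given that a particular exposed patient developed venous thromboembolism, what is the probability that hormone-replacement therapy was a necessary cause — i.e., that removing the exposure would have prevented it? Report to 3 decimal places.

PN ≈ 0.844

p₁ = P(outcome | exposed) = 842/4088 = 0.20597
p₀ = P(outcome | unexposed) = 145/4499 = 0.032229
Under exogeneity and monotonicity, PN = (p₁ − p₀) / p₁.
PN = (0.20597 − 0.032229) / 0.20597 = 0.17374 / 0.20597 ≈ 0.8435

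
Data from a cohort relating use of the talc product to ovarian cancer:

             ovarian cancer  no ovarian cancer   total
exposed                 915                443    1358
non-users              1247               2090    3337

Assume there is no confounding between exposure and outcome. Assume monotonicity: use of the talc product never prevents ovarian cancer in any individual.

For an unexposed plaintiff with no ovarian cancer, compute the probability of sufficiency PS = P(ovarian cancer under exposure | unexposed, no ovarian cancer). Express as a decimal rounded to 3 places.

p₁ = P(outcome | exposed) = 915/1358 = 0.67378
p₀ = P(outcome | unexposed) = 1247/3337 = 0.37369
Under exogeneity and monotonicity, PS = (p₁ − p₀)/(1 − p₀).
PS = (0.67378 − 0.37369) / 0.62631 ≈ 0.4791

PS ≈ 0.479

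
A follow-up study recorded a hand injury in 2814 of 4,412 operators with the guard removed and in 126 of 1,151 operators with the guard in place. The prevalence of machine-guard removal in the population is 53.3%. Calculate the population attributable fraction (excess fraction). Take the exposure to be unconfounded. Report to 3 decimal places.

PAF ≈ 0.720

p₁ = P(outcome | exposed) = 2814/4412 = 0.63781
p₀ = P(outcome | unexposed) = 126/1151 = 0.10947
Overall risk P(Y=1) = π·p₁ + (1−π)·p₀ = 0.533×0.63781 + 0.467×0.10947 = 0.39107.
Under exogeneity, PAF = [P(Y=1) − p₀] / P(Y=1).
PAF = (0.39107 − 0.10947) / 0.39107 ≈ 0.7201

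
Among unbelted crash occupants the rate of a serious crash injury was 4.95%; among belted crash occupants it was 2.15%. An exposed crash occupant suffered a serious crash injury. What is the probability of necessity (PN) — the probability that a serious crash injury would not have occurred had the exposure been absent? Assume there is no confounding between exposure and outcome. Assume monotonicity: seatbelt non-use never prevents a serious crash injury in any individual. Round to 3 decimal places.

p₁ = 0.0495, p₀ = 0.0215.
Under exogeneity and monotonicity, PN = (p₁ − p₀) / p₁.
PN = (0.0495 − 0.0215) / 0.0495 = 0.028 / 0.0495 ≈ 0.5657

PN ≈ 0.566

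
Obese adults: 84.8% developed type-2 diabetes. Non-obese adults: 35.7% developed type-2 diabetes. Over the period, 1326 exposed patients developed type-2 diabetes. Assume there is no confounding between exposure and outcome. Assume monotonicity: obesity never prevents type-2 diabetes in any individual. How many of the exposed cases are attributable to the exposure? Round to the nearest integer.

about 768 cases

p₁ = 0.848, p₀ = 0.357.
PN = (p₁ − p₀)/p₁ = (0.848 − 0.357) / 0.848 ≈ 0.57901.
Attributable cases ≈ PN × (exposed cases) = 0.57901 × 1326 ≈ 767.77.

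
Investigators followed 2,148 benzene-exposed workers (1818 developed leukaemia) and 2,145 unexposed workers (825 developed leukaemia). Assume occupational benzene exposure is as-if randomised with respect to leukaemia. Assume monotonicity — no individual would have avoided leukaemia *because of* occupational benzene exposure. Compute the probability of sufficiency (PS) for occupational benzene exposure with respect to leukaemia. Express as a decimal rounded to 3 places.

p₁ = P(outcome | exposed) = 1818/2148 = 0.84637
p₀ = P(outcome | unexposed) = 825/2145 = 0.38462
Under exogeneity and monotonicity, PS = (p₁ − p₀) / (1 − p₀).
PS = (0.84637 − 0.38462) / (1 − 0.38462) = 0.46175 / 0.61538 ≈ 0.7503

PS ≈ 0.750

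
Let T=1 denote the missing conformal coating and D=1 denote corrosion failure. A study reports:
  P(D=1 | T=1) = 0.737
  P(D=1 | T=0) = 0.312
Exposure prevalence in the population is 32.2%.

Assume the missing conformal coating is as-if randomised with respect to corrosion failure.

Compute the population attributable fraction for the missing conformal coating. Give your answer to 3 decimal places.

Let p₁ = 0.737, p₀ = 0.312.
Overall risk P(Y=1) = π·p₁ + (1−π)·p₀ = 0.322×0.737 + 0.678×0.312 = 0.44885.
Under exogeneity, PAF = [P(Y=1) − p₀] / P(Y=1).
PAF = (0.44885 − 0.312) / 0.44885 ≈ 0.3049

PAF ≈ 0.305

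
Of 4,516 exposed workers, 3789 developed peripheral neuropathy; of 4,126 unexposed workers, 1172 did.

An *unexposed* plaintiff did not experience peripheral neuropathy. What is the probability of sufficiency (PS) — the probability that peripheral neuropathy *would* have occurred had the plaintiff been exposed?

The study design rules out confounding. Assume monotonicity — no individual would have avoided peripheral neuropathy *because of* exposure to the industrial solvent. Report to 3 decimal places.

p₁ = P(outcome | exposed) = 3789/4516 = 0.83902
p₀ = P(outcome | unexposed) = 1172/4126 = 0.28405
Under exogeneity and monotonicity, PS = (p₁ − p₀) / (1 − p₀).
PS = (0.83902 − 0.28405) / (1 − 0.28405) = 0.55496 / 0.71595 ≈ 0.7751

PS ≈ 0.775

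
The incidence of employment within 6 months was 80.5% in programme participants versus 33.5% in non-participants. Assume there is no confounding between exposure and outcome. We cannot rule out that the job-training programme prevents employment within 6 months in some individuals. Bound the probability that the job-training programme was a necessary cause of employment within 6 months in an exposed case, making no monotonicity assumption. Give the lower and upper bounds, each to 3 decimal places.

p₁ = 0.805, p₀ = 0.335.
Under exogeneity alone the bounds on PN are max{0,(p₁−p₀)/p₁} ≤ PN ≤ min{1,(1−p₀)/p₁}.
  lower = (p₁ − p₀)/p₁ = 0.47 / 0.805 ≈ 0.5839
  upper = min{1, (1 − p₀)/p₁} = 0.665 / 0.805 ≈ 0.8261

0.584 ≤ PN ≤ 0.826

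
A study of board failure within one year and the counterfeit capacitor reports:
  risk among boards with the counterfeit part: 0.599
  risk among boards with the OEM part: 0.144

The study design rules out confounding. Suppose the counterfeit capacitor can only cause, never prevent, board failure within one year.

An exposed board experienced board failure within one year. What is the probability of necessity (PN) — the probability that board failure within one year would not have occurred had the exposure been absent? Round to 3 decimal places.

Let p₁ = 0.599, p₀ = 0.144.
Under exogeneity and monotonicity, PN = (p₁ − p₀) / p₁.
PN = (0.599 − 0.144) / 0.599 = 0.455 / 0.599 ≈ 0.7596

PN ≈ 0.760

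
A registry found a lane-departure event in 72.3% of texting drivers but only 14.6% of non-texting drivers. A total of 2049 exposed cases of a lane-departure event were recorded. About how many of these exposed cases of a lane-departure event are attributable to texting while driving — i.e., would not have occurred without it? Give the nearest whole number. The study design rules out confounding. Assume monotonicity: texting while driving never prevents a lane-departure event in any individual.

p₁ = 0.723, p₀ = 0.146.
PN = (p₁ − p₀)/p₁ = (0.723 − 0.146) / 0.723 ≈ 0.79806.
Attributable cases ≈ PN × (exposed cases) = 0.79806 × 2049 ≈ 1635.23.

about 1635 cases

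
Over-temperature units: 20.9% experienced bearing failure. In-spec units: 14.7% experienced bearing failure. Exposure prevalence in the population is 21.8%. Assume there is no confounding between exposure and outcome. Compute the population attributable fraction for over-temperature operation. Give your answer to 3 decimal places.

PAF ≈ 0.084

p₁ = 0.209, p₀ = 0.147.
Overall risk P(Y=1) = π·p₁ + (1−π)·p₀ = 0.218×0.209 + 0.782×0.147 = 0.16052.
Under exogeneity, PAF = [P(Y=1) − p₀] / P(Y=1).
PAF = (0.16052 − 0.147) / 0.16052 ≈ 0.0842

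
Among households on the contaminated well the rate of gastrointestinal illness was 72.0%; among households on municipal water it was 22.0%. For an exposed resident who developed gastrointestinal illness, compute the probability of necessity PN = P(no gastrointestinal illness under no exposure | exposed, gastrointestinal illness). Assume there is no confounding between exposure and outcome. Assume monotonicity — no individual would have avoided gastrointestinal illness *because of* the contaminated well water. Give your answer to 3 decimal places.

PN ≈ 0.694

p₁ = 0.72, p₀ = 0.22.
Under exogeneity and monotonicity, PN = (p₁ − p₀) / p₁.
PN = (0.72 − 0.22) / 0.72 = 0.5 / 0.72 ≈ 0.6944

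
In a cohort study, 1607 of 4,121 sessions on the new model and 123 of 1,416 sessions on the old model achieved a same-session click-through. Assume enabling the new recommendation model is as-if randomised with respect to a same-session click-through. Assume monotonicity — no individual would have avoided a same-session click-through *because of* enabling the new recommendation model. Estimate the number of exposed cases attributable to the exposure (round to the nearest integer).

about 1249 cases

p₁ = P(outcome | exposed) = 1607/4121 = 0.38995
p₀ = P(outcome | unexposed) = 123/1416 = 0.086864
PN = (p₁ − p₀)/p₁ = (0.38995 − 0.086864) / 0.38995 ≈ 0.77724.
Attributable cases ≈ PN × (exposed cases) = 0.77724 × 1607 ≈ 1249.03.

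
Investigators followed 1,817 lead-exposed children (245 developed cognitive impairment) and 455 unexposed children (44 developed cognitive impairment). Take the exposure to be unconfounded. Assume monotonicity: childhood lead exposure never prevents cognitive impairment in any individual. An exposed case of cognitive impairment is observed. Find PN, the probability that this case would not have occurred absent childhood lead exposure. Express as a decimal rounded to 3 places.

p₁ = P(outcome | exposed) = 245/1817 = 0.13484
p₀ = P(outcome | unexposed) = 44/455 = 0.096703
Under exogeneity and monotonicity, PN = (p₁ − p₀) / p₁.
PN = (0.13484 − 0.096703) / 0.13484 = 0.038134 / 0.13484 ≈ 0.2828

PN ≈ 0.283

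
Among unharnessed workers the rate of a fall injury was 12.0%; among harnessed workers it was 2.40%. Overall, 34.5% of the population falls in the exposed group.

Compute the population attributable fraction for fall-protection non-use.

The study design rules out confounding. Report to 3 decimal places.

PAF ≈ 0.580

p₁ = 0.12, p₀ = 0.024.
Overall risk P(Y=1) = π·p₁ + (1−π)·p₀ = 0.345×0.12 + 0.655×0.024 = 0.05712.
Under exogeneity, PAF = [P(Y=1) − p₀] / P(Y=1).
PAF = (0.05712 − 0.024) / 0.05712 ≈ 0.5798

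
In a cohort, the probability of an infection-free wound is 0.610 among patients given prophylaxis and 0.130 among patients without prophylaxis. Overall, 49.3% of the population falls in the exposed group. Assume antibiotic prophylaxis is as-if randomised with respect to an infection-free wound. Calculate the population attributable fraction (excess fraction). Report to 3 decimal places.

PAF ≈ 0.645

Let p₁ = 0.61, p₀ = 0.13.
Overall risk P(Y=1) = π·p₁ + (1−π)·p₀ = 0.493×0.61 + 0.507×0.13 = 0.36664.
Under exogeneity, PAF = [P(Y=1) − p₀] / P(Y=1).
PAF = (0.36664 − 0.13) / 0.36664 ≈ 0.6454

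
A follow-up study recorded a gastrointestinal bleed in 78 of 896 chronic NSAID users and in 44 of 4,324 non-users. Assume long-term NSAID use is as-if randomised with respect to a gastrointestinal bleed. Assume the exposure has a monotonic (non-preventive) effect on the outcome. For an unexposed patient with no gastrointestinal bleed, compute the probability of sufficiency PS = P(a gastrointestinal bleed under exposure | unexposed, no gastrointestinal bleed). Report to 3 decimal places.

PS ≈ 0.078

p₁ = P(outcome | exposed) = 78/896 = 0.087054
p₀ = P(outcome | unexposed) = 44/4324 = 0.010176
Under exogeneity and monotonicity, PS = (p₁ − p₀) / (1 − p₀).
PS = (0.087054 − 0.010176) / (1 − 0.010176) = 0.076878 / 0.98982 ≈ 0.0777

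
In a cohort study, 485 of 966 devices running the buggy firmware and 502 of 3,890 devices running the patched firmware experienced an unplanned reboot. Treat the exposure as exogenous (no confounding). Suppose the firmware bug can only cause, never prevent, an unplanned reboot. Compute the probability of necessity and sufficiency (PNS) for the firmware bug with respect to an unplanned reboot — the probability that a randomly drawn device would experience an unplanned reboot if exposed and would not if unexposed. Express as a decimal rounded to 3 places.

p₁ = P(outcome | exposed) = 485/966 = 0.50207
p₀ = P(outcome | unexposed) = 502/3890 = 0.12905
Under exogeneity and monotonicity, PNS = p₁ − p₀.
PNS = 0.50207 − 0.12905 = 0.37302

PNS ≈ 0.373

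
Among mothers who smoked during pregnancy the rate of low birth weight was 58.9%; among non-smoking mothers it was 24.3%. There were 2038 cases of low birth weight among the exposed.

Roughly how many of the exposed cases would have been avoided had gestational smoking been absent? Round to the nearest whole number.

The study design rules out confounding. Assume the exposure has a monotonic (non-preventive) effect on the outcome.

about 1197 cases

p₁ = 0.589, p₀ = 0.243.
PN = (p₁ − p₀)/p₁ = (0.589 − 0.243) / 0.589 ≈ 0.58744.
Attributable cases ≈ PN × (exposed cases) = 0.58744 × 2038 ≈ 1197.20.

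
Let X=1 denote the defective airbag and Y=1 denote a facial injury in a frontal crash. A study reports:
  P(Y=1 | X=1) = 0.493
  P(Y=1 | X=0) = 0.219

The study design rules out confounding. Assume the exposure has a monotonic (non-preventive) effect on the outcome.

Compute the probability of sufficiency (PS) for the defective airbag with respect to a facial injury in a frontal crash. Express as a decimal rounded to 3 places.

Let p₁ = 0.493, p₀ = 0.219.
Under exogeneity and monotonicity, PS = (p₁ − p₀) / (1 − p₀).
PS = (0.493 − 0.219) / (1 − 0.219) = 0.274 / 0.781 ≈ 0.3508

PS ≈ 0.351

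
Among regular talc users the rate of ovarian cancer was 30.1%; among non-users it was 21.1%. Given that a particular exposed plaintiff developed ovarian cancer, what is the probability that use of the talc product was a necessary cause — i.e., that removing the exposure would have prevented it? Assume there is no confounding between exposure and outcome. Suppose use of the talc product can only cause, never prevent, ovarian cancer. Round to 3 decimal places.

p₁ = 0.301, p₀ = 0.211.
Under exogeneity and monotonicity, PN = (p₁ − p₀) / p₁.
PN = (0.301 − 0.211) / 0.301 = 0.09 / 0.301 ≈ 0.2990

PN ≈ 0.299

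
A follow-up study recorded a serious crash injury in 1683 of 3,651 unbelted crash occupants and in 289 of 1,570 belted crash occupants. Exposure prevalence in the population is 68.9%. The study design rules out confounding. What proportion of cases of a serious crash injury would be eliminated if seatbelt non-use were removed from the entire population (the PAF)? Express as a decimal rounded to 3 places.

p₁ = P(outcome | exposed) = 1683/3651 = 0.46097
p₀ = P(outcome | unexposed) = 289/1570 = 0.18408
Overall risk P(Y=1) = π·p₁ + (1−π)·p₀ = 0.689×0.46097 + 0.311×0.18408 = 0.37486.
Under exogeneity, PAF = [P(Y=1) − p₀] / P(Y=1).
PAF = (0.37486 − 0.18408) / 0.37486 ≈ 0.5089

PAF ≈ 0.509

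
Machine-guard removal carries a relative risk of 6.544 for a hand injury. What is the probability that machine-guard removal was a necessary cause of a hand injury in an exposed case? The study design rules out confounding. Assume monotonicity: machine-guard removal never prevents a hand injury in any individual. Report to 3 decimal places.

PN ≈ 0.847

Under exogeneity and monotonicity, PN = (RR − 1) / RR = 1 − 1/RR.
PN = (6.544 − 1) / 6.544 = 5.544 / 6.544 ≈ 0.8472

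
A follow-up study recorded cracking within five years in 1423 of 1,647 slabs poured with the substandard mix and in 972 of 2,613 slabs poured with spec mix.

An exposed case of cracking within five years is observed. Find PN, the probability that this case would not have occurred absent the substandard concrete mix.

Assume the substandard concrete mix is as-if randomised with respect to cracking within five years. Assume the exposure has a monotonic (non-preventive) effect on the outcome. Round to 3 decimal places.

p₁ = P(outcome | exposed) = 1423/1647 = 0.864
p₀ = P(outcome | unexposed) = 972/2613 = 0.37199
Under exogeneity and monotonicity, PN = (p₁ − p₀) / p₁.
PN = (0.864 − 0.37199) / 0.864 = 0.49201 / 0.864 ≈ 0.5695

PN ≈ 0.569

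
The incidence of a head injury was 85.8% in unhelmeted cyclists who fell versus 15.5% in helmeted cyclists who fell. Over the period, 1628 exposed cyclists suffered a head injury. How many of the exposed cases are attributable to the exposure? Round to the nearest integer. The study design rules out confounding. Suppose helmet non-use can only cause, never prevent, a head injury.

p₁ = 0.858, p₀ = 0.155.
PN = (p₁ − p₀)/p₁ = (0.858 − 0.155) / 0.858 ≈ 0.81935.
Attributable cases ≈ PN × (exposed cases) = 0.81935 × 1628 ≈ 1333.90.

about 1334 cases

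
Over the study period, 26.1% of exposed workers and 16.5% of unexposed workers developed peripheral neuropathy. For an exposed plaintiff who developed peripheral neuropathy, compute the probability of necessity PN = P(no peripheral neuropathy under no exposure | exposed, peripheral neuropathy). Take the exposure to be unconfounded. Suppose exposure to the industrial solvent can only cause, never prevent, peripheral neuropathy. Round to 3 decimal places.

p₁ = 0.261, p₀ = 0.165.
Under exogeneity and monotonicity, PN = (p₁ − p₀) / p₁.
PN = (0.261 − 0.165) / 0.261 = 0.096 / 0.261 ≈ 0.3678

PN ≈ 0.368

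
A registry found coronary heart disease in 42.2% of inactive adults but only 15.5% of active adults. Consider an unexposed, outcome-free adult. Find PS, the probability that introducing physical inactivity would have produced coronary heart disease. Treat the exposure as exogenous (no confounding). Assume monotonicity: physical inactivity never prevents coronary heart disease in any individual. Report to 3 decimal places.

p₁ = 0.422, p₀ = 0.155.
Under exogeneity and monotonicity, PS = (p₁ − p₀) / (1 − p₀).
PS = (0.422 − 0.155) / (1 − 0.155) = 0.267 / 0.845 ≈ 0.3160

PS ≈ 0.316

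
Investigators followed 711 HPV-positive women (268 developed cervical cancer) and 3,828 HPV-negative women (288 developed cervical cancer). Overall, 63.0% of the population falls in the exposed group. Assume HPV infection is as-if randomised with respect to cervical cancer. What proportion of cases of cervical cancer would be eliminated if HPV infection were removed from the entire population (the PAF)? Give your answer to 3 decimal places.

p₁ = P(outcome | exposed) = 268/711 = 0.37693
p₀ = P(outcome | unexposed) = 288/3828 = 0.075235
Overall risk P(Y=1) = π·p₁ + (1−π)·p₀ = 0.63×0.37693 + 0.37×0.075235 = 0.26531.
Under exogeneity, PAF = [P(Y=1) − p₀] / P(Y=1).
PAF = (0.26531 − 0.075235) / 0.26531 ≈ 0.7164

PAF ≈ 0.716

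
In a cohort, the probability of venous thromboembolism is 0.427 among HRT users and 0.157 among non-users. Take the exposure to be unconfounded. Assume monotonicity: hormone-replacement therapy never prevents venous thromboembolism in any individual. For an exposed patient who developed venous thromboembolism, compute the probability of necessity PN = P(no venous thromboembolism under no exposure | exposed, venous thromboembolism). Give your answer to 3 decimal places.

PN ≈ 0.632

Let p₁ = 0.427, p₀ = 0.157.
Under exogeneity and monotonicity, PN = (p₁ − p₀) / p₁.
PN = (0.427 − 0.157) / 0.427 = 0.27 / 0.427 ≈ 0.6323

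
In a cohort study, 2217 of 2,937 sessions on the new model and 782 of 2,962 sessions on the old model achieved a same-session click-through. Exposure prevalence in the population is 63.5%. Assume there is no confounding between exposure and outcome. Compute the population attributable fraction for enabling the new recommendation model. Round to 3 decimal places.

PAF ≈ 0.541

p₁ = P(outcome | exposed) = 2217/2937 = 0.75485
p₀ = P(outcome | unexposed) = 782/2962 = 0.26401
Overall risk P(Y=1) = π·p₁ + (1−π)·p₀ = 0.635×0.75485 + 0.365×0.26401 = 0.57569.
Under exogeneity, PAF = [P(Y=1) − p₀] / P(Y=1).
PAF = (0.57569 − 0.26401) / 0.57569 ≈ 0.5414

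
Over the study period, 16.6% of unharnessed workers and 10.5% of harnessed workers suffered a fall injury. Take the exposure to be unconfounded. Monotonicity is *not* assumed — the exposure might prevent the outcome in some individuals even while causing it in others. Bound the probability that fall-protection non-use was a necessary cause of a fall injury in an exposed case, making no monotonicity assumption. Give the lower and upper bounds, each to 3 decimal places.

0.367 ≤ PN ≤ 1.000

p₁ = 0.166, p₀ = 0.105.
Under exogeneity alone the bounds on PN are max{0,(p₁−p₀)/p₁} ≤ PN ≤ min{1,(1−p₀)/p₁}.
  lower = (p₁ − p₀)/p₁ = 0.061 / 0.166 ≈ 0.3675
  upper = min{1, (1 − p₀)/p₁} = 0.895 / 0.166 ≈ 5.3916 → capped at 1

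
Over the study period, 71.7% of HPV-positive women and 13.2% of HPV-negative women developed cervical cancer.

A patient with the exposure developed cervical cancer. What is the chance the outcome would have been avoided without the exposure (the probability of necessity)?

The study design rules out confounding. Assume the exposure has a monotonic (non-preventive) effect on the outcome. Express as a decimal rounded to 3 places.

PN ≈ 0.816

p₁ = 0.717, p₀ = 0.132.
Under exogeneity and monotonicity, PN = (p₁ − p₀) / p₁.
PN = (0.717 − 0.132) / 0.717 = 0.585 / 0.717 ≈ 0.8159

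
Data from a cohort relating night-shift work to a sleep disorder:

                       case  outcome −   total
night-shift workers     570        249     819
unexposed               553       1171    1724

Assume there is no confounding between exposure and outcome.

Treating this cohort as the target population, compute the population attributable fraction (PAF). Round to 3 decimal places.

p₁ = P(outcome | exposed) = 570/819 = 0.69597
p₀ = P(outcome | unexposed) = 553/1724 = 0.32077
Exposure prevalence π = 819/2543 = 0.32206; overall risk P(Y=1) = 0.4416.
Under exogeneity, PAF = [P(Y=1) − p₀]/P(Y=1).
PAF = (0.4416 − 0.32077) / 0.4416 ≈ 0.2736

PAF ≈ 0.274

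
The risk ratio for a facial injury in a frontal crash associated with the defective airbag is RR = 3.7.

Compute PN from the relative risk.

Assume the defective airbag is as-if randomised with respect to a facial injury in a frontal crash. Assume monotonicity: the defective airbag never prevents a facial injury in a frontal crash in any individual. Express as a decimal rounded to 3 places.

PN ≈ 0.730

Under exogeneity and monotonicity, PN = (RR − 1) / RR = 1 − 1/RR.
PN = (3.7 − 1) / 3.7 = 2.7 / 3.7 ≈ 0.7297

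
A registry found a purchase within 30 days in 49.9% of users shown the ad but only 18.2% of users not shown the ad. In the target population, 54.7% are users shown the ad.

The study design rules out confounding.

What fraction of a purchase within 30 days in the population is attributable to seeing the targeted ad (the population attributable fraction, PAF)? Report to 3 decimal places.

p₁ = 0.499, p₀ = 0.182.
Overall risk P(Y=1) = π·p₁ + (1−π)·p₀ = 0.547×0.499 + 0.453×0.182 = 0.3554.
Under exogeneity, PAF = [P(Y=1) − p₀] / P(Y=1).
PAF = (0.3554 − 0.182) / 0.3554 ≈ 0.4879

PAF ≈ 0.488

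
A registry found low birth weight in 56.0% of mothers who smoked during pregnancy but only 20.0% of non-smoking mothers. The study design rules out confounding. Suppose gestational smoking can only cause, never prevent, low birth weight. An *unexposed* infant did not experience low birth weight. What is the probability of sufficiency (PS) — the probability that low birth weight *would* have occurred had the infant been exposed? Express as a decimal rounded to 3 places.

PS ≈ 0.450

p₁ = 0.56, p₀ = 0.2.
Under exogeneity and monotonicity, PS = (p₁ − p₀) / (1 − p₀).
PS = (0.56 − 0.2) / (1 − 0.2) = 0.36 / 0.8 ≈ 0.4500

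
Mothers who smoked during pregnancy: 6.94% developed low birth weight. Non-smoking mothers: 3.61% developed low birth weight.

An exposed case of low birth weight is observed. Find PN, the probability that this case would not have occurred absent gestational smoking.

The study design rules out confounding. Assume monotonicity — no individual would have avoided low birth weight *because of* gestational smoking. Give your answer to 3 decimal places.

PN ≈ 0.480

p₁ = 0.0694, p₀ = 0.0361.
Under exogeneity and monotonicity, PN = (p₁ − p₀) / p₁.
PN = (0.0694 − 0.0361) / 0.0694 = 0.0333 / 0.0694 ≈ 0.4798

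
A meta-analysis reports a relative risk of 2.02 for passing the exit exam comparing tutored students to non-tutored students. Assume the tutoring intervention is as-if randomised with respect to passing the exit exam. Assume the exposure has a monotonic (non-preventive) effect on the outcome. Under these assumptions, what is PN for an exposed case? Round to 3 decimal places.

Under exogeneity and monotonicity, PN = (RR − 1) / RR = 1 − 1/RR.
PN = (2.02 − 1) / 2.02 = 1.02 / 2.02 ≈ 0.5050

PN ≈ 0.505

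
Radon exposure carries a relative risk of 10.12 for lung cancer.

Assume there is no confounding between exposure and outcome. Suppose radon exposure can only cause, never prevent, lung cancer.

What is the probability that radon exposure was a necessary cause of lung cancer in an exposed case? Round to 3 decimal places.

PN ≈ 0.901

Under exogeneity and monotonicity, PN = (RR − 1) / RR = 1 − 1/RR.
PN = (10.12 − 1) / 10.12 = 9.12 / 10.12 ≈ 0.9012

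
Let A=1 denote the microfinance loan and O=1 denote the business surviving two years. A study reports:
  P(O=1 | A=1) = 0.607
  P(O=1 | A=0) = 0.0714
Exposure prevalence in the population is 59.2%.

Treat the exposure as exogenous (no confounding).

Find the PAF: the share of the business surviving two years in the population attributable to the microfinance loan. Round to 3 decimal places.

PAF ≈ 0.816

Let p₁ = 0.607, p₀ = 0.0714.
Overall risk P(Y=1) = π·p₁ + (1−π)·p₀ = 0.592×0.607 + 0.408×0.0714 = 0.38848.
Under exogeneity, PAF = [P(Y=1) − p₀] / P(Y=1).
PAF = (0.38848 − 0.0714) / 0.38848 ≈ 0.8162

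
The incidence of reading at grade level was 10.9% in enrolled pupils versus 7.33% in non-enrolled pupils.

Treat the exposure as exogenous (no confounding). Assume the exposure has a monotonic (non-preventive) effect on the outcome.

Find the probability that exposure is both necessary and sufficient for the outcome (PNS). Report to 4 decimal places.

p₁ = 0.109, p₀ = 0.0733.
Under exogeneity and monotonicity, PNS = p₁ − p₀.
PNS = 0.109 − 0.0733 = 0.0357

PNS ≈ 0.0357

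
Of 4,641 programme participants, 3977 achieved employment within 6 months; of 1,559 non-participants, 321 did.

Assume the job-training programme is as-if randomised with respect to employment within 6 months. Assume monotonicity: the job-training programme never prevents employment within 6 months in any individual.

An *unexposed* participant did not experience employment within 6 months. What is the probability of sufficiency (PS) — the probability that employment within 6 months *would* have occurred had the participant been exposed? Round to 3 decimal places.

p₁ = P(outcome | exposed) = 3977/4641 = 0.85693
p₀ = P(outcome | unexposed) = 321/1559 = 0.2059
Under exogeneity and monotonicity, PS = (p₁ − p₀) / (1 − p₀).
PS = (0.85693 − 0.2059) / (1 − 0.2059) = 0.65103 / 0.7941 ≈ 0.8198

PS ≈ 0.820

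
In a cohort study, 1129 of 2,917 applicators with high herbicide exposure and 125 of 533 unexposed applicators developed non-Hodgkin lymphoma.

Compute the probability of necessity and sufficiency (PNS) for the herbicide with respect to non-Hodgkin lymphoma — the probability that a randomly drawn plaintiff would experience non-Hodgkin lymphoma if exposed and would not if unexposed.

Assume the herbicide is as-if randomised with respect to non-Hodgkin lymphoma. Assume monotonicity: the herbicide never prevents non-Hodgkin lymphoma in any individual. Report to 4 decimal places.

p₁ = P(outcome | exposed) = 1129/2917 = 0.38704
p₀ = P(outcome | unexposed) = 125/533 = 0.23452
Under exogeneity and monotonicity, PNS = p₁ − p₀.
PNS = 0.38704 − 0.23452 = 0.15252

PNS ≈ 0.1525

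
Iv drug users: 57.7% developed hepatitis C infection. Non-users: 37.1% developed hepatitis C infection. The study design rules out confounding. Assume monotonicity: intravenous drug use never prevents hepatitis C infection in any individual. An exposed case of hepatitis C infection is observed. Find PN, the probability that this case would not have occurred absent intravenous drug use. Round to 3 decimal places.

PN ≈ 0.357

p₁ = 0.577, p₀ = 0.371.
Under exogeneity and monotonicity, PN = (p₁ − p₀) / p₁.
PN = (0.577 − 0.371) / 0.577 = 0.206 / 0.577 ≈ 0.3570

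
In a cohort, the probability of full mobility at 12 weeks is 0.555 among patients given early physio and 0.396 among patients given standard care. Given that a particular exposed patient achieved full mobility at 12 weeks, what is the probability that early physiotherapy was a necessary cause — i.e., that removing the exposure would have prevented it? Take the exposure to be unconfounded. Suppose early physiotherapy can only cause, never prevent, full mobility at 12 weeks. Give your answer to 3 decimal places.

Let p₁ = 0.555, p₀ = 0.396.
Under exogeneity and monotonicity, PN = (p₁ − p₀) / p₁.
PN = (0.555 − 0.396) / 0.555 = 0.159 / 0.555 ≈ 0.2865

PN ≈ 0.286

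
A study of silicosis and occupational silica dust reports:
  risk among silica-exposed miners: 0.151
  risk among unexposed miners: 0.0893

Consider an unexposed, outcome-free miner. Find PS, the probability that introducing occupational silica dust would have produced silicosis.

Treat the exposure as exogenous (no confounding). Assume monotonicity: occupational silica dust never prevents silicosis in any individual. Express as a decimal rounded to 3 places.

Let p₁ = 0.151, p₀ = 0.0893.
Under exogeneity and monotonicity, PS = (p₁ − p₀) / (1 − p₀).
PS = (0.151 − 0.0893) / (1 − 0.0893) = 0.0617 / 0.9107 ≈ 0.0678

PS ≈ 0.068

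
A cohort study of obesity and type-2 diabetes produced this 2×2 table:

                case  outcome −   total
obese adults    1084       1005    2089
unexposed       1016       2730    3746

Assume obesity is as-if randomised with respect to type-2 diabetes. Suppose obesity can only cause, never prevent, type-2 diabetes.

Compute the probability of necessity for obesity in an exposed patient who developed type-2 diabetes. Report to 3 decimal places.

p₁ = P(outcome | exposed) = 1084/2089 = 0.51891
p₀ = P(outcome | unexposed) = 1016/3746 = 0.27122
Under exogeneity and monotonicity, PN = (p₁ − p₀)/p₁.
PN = (0.51891 − 0.27122) / 0.51891 ≈ 0.4773

PN ≈ 0.477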